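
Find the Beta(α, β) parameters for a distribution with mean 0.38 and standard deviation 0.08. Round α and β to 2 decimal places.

Variance = 0.08² = 0.0064. The moment-matching identity α+β = μ(1−μ)/Var − 1 gives
α+β = 0.2356/0.0064 − 1 = 35.8125, so α = μ·35.8125 = 13.61 and β = (1−μ)·35.8125 = 22.20.

α = 13.61, β = 22.20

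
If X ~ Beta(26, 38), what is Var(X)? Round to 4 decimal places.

Var = αβ/[(α+β)²(α+β+1)] = (26×38)/(64²×65) = 988/266240 = 0.0037.

0.0037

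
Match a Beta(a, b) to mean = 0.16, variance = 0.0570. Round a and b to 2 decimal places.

a = 0.22, b = 1.14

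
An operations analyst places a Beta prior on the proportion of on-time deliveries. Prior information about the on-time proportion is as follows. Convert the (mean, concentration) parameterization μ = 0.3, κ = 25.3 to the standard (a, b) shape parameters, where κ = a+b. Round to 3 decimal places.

a = 7.590, b = 17.710

a = μκ = 0.3×25.3 = 7.590 and b = (1−μ)κ = 0.7×25.3 = 17.710.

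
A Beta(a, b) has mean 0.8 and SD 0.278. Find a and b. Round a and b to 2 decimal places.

a = 0.86, b = 0.21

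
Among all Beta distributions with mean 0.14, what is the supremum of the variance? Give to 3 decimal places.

0.120

Var = μ(1−μ)/(α+β+1), which approaches μ(1−μ) as α+β → 0.
So the supremum is μ(1−μ) = 0.14×0.86 = 0.120.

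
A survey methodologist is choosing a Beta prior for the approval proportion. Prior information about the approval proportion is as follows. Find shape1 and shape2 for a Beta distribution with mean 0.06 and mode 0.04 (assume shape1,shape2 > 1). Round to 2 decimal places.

shape1 = 2.76, shape2 = 43.24

Let s = shape1+shape2. Mean gives shape1 = μs = 0.06s; mode gives (shape1−1)/(s−2) = 0.04.
Substituting: 0.06s − 1 = 0.04(s−2) = 0.04s − 0.08, so 0.02s = 0.92 and s = 46.0000.
Then shape1 = 0.06×46.0000 = 2.76 and shape2 = s−shape1 = 43.24.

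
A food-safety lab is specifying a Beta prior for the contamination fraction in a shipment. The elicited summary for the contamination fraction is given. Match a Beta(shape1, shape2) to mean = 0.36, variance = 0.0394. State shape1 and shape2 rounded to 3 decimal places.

Let s = shape1+shape2. The Beta variance is μ(1−μ)/(s+1).
So s+1 = μ(1−μ)/σ² = (0.36×0.64)/0.0394 = 0.2304/0.0394 = 5.8477, giving s = 4.8477.
Then shape1 = μs = 0.36×4.8477 = 1.745 and shape2 = (1−μ)s = 0.64×4.8477 = 3.103.

shape1 = 1.745, shape2 = 3.103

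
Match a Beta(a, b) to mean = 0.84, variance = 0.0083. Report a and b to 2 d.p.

By moment matching, a+b = μ(1−μ)/σ² − 1 = (0.84·0.16)/0.0083 − 1 = 16.1928 − 1 = 15.1928.
Since a/(a+b) = μ, a = 0.84·15.1928 = 12.76 and b = 0.16·15.1928 = 2.43.

a = 12.76, b = 2.43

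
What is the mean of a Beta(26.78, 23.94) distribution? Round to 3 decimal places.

E[X] = α/(α+β) = 26.78/50.72 = 0.528.

0.528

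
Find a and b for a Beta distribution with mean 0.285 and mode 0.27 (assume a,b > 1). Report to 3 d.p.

a = 8.740, b = 21.927

Let s = a+b. Mean gives a = μs = 0.285s; mode gives (a−1)/(s−2) = 0.27.
Substituting: 0.285s − 1 = 0.27(s−2) = 0.27s − 0.54, so 0.015s = 0.46 and s = 30.6667.
Then a = 0.285×30.6667 = 8.740 and b = s−a = 21.927.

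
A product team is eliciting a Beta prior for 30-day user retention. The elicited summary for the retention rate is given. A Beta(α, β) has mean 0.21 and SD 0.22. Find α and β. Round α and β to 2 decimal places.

α = 0.51, β = 1.92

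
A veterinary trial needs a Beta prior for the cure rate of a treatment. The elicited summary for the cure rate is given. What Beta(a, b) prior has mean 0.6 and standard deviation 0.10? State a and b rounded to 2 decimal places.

σ² = 0.10² = 0.0100.
With s = a+b, Var = μ(1−μ)/(s+1), so s+1 = (0.6×0.4)/0.0100 = 24.0000 and s = 23.0000.
a = μs = 13.80, b = (1−μ)s = 9.20.

a = 13.80, b = 9.20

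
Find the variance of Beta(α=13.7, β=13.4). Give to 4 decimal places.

Var = αβ/[(α+β)²(α+β+1)] = (13.7×13.4)/(27.1²×28.1) = 183.58/20636.921 = 0.0089.

0.0089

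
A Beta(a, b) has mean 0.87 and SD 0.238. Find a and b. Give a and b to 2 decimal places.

a = 0.87, b = 0.13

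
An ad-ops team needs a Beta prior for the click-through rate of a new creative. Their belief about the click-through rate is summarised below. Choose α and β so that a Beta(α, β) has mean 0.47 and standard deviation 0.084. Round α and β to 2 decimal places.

σ² = 0.084² = 0.007056.
With s = α+β, Var = μ(1−μ)/(s+1), so s+1 = (0.47×0.53)/0.007056 = 35.3033 and s = 34.3033.
α = μs = 16.12, β = (1−μ)s = 18.18.

α = 16.12, β = 18.18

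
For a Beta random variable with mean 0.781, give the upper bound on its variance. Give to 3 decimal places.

Var = μ(1−μ)/(α+β+1), which approaches μ(1−μ) as α+β → 0.
So the supremum is μ(1−μ) = 0.781×0.219 = 0.171.

0.171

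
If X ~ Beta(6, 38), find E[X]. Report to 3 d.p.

E[X] = α/(α+β) = 6/44 = 0.136.

0.136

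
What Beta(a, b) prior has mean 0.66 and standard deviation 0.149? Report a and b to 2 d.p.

σ² = 0.149² = 0.022201.
With s = a+b, Var = μ(1−μ)/(s+1), so s+1 = (0.66×0.34)/0.022201 = 10.1077 and s = 9.1077.
a = μs = 6.01, b = (1−μ)s = 3.10.

a = 6.01, b = 3.10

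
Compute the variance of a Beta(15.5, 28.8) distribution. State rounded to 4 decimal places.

0.0050

α+β = 44.3 and αβ = 446.40, so Var = αβ/[(α+β)²(α+β+1)] = 446.40/88900.797 = 0.0050.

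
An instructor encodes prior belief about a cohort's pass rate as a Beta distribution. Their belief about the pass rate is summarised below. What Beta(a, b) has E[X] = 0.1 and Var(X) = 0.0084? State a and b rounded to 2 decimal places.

a = 0.97, b = 8.74

By moment matching, a+b = μ(1−μ)/σ² − 1 = (0.1·0.9)/0.0084 − 1 = 10.7143 − 1 = 9.7143.
Since a/(a+b) = μ, a = 0.1·9.7143 = 0.97 and b = 0.9·9.7143 = 8.74.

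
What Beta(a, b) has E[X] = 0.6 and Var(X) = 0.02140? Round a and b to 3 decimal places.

Write ν = a+b; then a = μν and Var = μ(1−μ)/(ν+1).
ν = μ(1−μ)/Var − 1 = 0.24/0.02140 − 1 = 10.2150.
a = 0.6·10.2150 = 6.129, b = 0.4·10.2150 = 4.086.

a = 6.129, b = 4.086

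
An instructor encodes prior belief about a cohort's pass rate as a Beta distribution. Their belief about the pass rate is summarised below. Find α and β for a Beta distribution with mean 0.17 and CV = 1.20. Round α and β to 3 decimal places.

Var = (CV·μ)² = (1.20×0.17)² = 0.041616.
α+β = μ(1−μ)/Var − 1 = 0.1411/0.041616 − 1 = 2.3905.
Thus α = 0.17·2.3905 = 0.406 and β = 0.83·2.3905 = 1.984.

α = 0.406, β = 1.984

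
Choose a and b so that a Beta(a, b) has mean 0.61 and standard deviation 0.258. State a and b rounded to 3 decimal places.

a = 1.570, b = 1.004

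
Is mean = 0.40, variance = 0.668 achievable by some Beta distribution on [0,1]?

A Beta with mean μ has variance μ(1−μ)/(α+β+1) < μ(1−μ).
Here μ(1−μ) = 0.40×0.60 = 0.2400, and 0.668 ≥ 0.2400.

No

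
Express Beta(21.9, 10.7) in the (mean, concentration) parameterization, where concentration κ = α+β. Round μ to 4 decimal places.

μ = 0.6718, κ = 32.6

κ = α+β = 21.9+10.7 = 32.6; μ = α/κ = 21.9/32.6 = 0.6718.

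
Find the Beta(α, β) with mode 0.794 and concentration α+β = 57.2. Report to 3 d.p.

Since the density peak of Beta(α,β) is at (α−1)/(α+β−2),
α = 1 + 0.794(57.2−2) = 44.829 and β = 57.2 − 44.829 = 12.371.

α = 44.829, β = 12.371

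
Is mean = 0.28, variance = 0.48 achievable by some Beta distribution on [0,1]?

The Beta variance bound is σ² < μ(1−μ).
Here μ(1−μ) = 0.28×0.72 = 0.2016, and 0.48 ≥ 0.2016.

No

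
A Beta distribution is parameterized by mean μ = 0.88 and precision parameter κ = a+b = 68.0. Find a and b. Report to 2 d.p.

a = μκ = 0.88×68.0 = 59.84 and b = (1−μ)κ = 0.12×68.0 = 8.16.

a = 59.84, b = 8.16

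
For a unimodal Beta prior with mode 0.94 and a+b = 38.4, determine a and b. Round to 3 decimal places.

For a,b>1 the mode is (a−1)/(a+b−2), so a = mode·(κ−2)+1 = 0.94×36.4+1 = 35.216.
And b = (1−mode)·(κ−2)+1 = 0.06×36.4+1 = 3.184.

a = 35.216, b = 3.184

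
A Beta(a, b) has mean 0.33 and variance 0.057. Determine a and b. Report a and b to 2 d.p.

Write ν = a+b; then a = μν and Var = μ(1−μ)/(ν+1).
ν = μ(1−μ)/Var − 1 = 0.2211/0.057 − 1 = 2.8789.
a = 0.33·2.8789 = 0.95, b = 0.67·2.8789 = 1.93.

a = 0.95, b = 1.93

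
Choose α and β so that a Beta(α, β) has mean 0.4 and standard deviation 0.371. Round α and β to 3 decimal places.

α = 0.297, β = 0.446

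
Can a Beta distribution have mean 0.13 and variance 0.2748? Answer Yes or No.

A Beta with mean μ has variance μ(1−μ)/(α+β+1) < μ(1−μ).
Here μ(1−μ) = 0.13×0.87 = 0.1131, and 0.2748 ≥ 0.1131.

No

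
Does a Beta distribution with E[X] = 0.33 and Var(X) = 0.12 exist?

A Beta with mean μ has variance μ(1−μ)/(α+β+1) < μ(1−μ).
Here μ(1−μ) = 0.33×0.67 = 0.2211, and 0.12 < 0.2211.

Yes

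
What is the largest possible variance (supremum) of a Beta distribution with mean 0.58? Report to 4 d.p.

0.2436

Var = μ(1−μ)/(α+β+1), which approaches μ(1−μ) as α+β → 0.
So the supremum is μ(1−μ) = 0.58×0.42 = 0.2436.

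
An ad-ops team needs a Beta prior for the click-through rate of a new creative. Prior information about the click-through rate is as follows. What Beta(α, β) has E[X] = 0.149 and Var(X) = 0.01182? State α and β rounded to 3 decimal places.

α = 1.449, β = 8.278

Write ν = α+β; then α = μν and Var = μ(1−μ)/(ν+1).
ν = μ(1−μ)/Var − 1 = 0.126799/0.01182 − 1 = 9.7275.
α = 0.149·9.7275 = 1.449, β = 0.851·9.7275 = 8.278.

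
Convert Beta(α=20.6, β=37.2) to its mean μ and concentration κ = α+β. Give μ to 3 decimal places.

κ = α+β = 20.6+37.2 = 57.8; μ = α/κ = 20.6/57.8 = 0.356.

μ = 0.356, κ = 57.8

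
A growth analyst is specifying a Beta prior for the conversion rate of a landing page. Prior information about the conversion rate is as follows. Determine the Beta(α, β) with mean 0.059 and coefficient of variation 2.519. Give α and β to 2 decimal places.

α = 0.09, β = 1.42

Var = (CV·μ)² = (2.519×0.059)² = 0.022088.
α+β = μ(1−μ)/Var − 1 = 0.055519/0.022088 − 1 = 1.5135.
Thus α = 0.059·1.5135 = 0.09 and β = 0.941·1.5135 = 1.42.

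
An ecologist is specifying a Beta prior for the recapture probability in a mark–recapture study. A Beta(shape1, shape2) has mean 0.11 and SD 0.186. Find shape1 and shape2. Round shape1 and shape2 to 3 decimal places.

shape1 = 0.201, shape2 = 1.629

Variance = 0.186² = 0.034596. The moment-matching identity shape1+shape2 = μ(1−μ)/Var − 1 gives
shape1+shape2 = 0.0979/0.034596 − 1 = 1.8298, so shape1 = μ·1.8298 = 0.201 and shape2 = (1−μ)·1.8298 = 1.629.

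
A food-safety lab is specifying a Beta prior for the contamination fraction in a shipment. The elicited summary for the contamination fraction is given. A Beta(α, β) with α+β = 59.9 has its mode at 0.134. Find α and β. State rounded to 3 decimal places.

α = 8.759, β = 51.141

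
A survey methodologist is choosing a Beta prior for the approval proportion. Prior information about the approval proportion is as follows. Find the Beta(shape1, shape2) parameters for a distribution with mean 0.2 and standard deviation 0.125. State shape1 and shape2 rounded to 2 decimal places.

First σ² = 0.015625. Setting shape1 = μn, shape2 = (1−μ)n with n = shape1+shape2,
μ(1−μ)/(n+1) = 0.015625 ⇒ n+1 = 0.16/0.015625 = 10.2400 ⇒ n = 9.2400.
Hence shape1 = 0.2×9.2400 = 1.85, shape2 = 0.8×9.2400 = 7.39.

shape1 = 1.85, shape2 = 7.39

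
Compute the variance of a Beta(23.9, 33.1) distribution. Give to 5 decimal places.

Var = αβ/[(α+β)²(α+β+1)] = (23.9×33.1)/(57.0²×58.0) = 791.09/188442.000 = 0.00420.

0.00420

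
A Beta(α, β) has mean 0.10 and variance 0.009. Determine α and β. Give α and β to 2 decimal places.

Let s = α+β. The Beta variance is μ(1−μ)/(s+1).
So s+1 = μ(1−μ)/σ² = (0.10×0.90)/0.009 = 0.0900/0.009 = 10.0000, giving s = 9.0000.
Then α = μs = 0.10×9.0000 = 0.90 and β = (1−μ)s = 0.90×9.0000 = 8.10.

α = 0.90, β = 8.10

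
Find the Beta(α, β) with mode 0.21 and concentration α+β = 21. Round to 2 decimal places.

α = 4.99, β = 16.01

Since the density peak of Beta(α,β) is at (α−1)/(α+β−2),
α = 1 + 0.21(21−2) = 4.99 and β = 21 − 4.99 = 16.01.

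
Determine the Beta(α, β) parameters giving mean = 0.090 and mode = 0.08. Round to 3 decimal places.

α = 7.560, β = 76.440

Let s = α+β. Mean gives α = μs = 0.090s; mode gives (α−1)/(s−2) = 0.08.
Substituting: 0.090s − 1 = 0.08(s−2) = 0.08s − 0.16, so 0.010s = 0.84 and s = 84.0000.
Then α = 0.090×84.0000 = 7.560 and β = s−α = 76.440.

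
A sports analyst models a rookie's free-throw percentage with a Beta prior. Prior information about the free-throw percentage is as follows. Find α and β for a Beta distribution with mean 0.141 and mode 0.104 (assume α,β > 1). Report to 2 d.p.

α = 3.02, β = 18.39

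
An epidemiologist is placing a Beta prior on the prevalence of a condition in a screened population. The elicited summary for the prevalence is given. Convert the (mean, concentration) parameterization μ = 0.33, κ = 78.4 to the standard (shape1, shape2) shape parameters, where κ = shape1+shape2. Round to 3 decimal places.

shape1 = 25.872, shape2 = 52.528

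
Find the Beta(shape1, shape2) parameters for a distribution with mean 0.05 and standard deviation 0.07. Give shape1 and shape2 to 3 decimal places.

First σ² = 0.0049. Setting shape1 = μn, shape2 = (1−μ)n with n = shape1+shape2,
μ(1−μ)/(n+1) = 0.0049 ⇒ n+1 = 0.0475/0.0049 = 9.6939 ⇒ n = 8.6939.
Hence shape1 = 0.05×8.6939 = 0.435, shape2 = 0.95×8.6939 = 8.259.

shape1 = 0.435, shape2 = 8.259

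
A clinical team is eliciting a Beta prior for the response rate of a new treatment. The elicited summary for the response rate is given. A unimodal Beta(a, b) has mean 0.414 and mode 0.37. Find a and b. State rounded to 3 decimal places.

a = 2.446, b = 3.463

With s = a+b: μ = a/s and mode = (a−1)/(s−2). Eliminating a = μs,
μs − 1 = m(s−2) ⇒ s(μ−m) = 1−2m ⇒ s = 0.26/0.044 = 5.9091.
So a = μs = 2.446, b = (1−μ)s = 3.463.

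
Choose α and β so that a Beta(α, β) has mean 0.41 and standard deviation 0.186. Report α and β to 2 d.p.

α = 2.46, β = 3.54

Variance = 0.186² = 0.034596. The moment-matching identity α+β = μ(1−μ)/Var − 1 gives
α+β = 0.2419/0.034596 − 1 = 5.9921, so α = μ·5.9921 = 2.46 and β = (1−μ)·5.9921 = 3.54.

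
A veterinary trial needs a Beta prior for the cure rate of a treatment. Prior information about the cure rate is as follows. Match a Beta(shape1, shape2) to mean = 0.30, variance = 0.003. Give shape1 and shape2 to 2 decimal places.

shape1 = 20.70, shape2 = 48.30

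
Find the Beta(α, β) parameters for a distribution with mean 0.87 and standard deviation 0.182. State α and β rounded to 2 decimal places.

α = 2.10, β = 0.31

First σ² = 0.033124. Setting α = μn, β = (1−μ)n with n = α+β,
μ(1−μ)/(n+1) = 0.033124 ⇒ n+1 = 0.1131/0.033124 = 3.4144 ⇒ n = 2.4144.
Hence α = 0.87×2.4144 = 2.10, β = 0.13×2.4144 = 0.31.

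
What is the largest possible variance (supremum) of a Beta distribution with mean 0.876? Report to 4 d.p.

0.1086

Var = μ(1−μ)/(α+β+1), which approaches μ(1−μ) as α+β → 0.
So the supremum is μ(1−μ) = 0.876×0.124 = 0.1086.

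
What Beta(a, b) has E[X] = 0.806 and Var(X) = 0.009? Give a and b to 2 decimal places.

Write ν = a+b; then a = μν and Var = μ(1−μ)/(ν+1).
ν = μ(1−μ)/Var − 1 = 0.156364/0.009 − 1 = 16.3738.
a = 0.806·16.3738 = 13.20, b = 0.194·16.3738 = 3.18.

a = 13.20, b = 3.18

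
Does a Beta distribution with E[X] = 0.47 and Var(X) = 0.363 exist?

The Beta variance bound is σ² < μ(1−μ).
Here μ(1−μ) = 0.47×0.53 = 0.2491, and 0.363 ≥ 0.2491.

No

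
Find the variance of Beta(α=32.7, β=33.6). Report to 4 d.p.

0.0037

α+β = 66.3 and αβ = 1098.72, so Var = αβ/[(α+β)²(α+β+1)] = 1098.72/295829.937 = 0.0037.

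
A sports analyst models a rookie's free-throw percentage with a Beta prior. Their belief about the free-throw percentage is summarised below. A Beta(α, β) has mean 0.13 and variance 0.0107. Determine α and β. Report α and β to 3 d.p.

α = 1.244, β = 8.326

Let s = α+β. The Beta variance is μ(1−μ)/(s+1).
So s+1 = μ(1−μ)/σ² = (0.13×0.87)/0.0107 = 0.1131/0.0107 = 10.5701, giving s = 9.5701.
Then α = μs = 0.13×9.5701 = 1.244 and β = (1−μ)s = 0.87×9.5701 = 8.326.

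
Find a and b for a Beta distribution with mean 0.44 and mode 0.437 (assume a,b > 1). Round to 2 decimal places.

a = 18.48, b = 23.52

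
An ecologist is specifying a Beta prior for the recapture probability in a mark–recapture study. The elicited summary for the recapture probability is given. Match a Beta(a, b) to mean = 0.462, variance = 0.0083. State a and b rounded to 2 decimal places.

a = 13.37, b = 15.57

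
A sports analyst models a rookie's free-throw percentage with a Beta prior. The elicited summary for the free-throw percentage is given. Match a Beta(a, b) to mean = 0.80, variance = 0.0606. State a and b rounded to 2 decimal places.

Let s = a+b. The Beta variance is μ(1−μ)/(s+1).
So s+1 = μ(1−μ)/σ² = (0.80×0.20)/0.0606 = 0.1600/0.0606 = 2.6403, giving s = 1.6403.
Then a = μs = 0.80×1.6403 = 1.31 and b = (1−μ)s = 0.20×1.6403 = 0.33.

a = 1.31, b = 0.33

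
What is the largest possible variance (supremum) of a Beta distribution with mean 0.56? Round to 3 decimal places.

Var = μ(1−μ)/(α+β+1), which approaches μ(1−μ) as α+β → 0.
So the supremum is μ(1−μ) = 0.56×0.44 = 0.246.

0.246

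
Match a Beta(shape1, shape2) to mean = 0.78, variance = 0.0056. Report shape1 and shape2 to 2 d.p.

Let s = shape1+shape2. The Beta variance is μ(1−μ)/(s+1).
So s+1 = μ(1−μ)/σ² = (0.78×0.22)/0.0056 = 0.1716/0.0056 = 30.6429, giving s = 29.6429.
Then shape1 = μs = 0.78×29.6429 = 23.12 and shape2 = (1−μ)s = 0.22×29.6429 = 6.52.

shape1 = 23.12, shape2 = 6.52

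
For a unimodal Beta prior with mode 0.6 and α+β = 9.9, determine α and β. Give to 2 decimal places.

Since the density peak of Beta(α,β) is at (α−1)/(α+β−2),
α = 1 + 0.6(9.9−2) = 5.74 and β = 9.9 − 5.74 = 4.16.

α = 5.74, β = 4.16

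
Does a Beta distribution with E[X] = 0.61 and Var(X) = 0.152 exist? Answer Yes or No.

A Beta with mean μ has variance μ(1−μ)/(α+β+1) < μ(1−μ).
Here μ(1−μ) = 0.61×0.39 = 0.2379, and 0.152 < 0.2379.

Yes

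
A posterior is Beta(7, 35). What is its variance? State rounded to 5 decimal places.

μ = 7/42 = 0.166667; Var = μ(1−μ)/(α+β+1) = 0.1388889/43 = 0.00323.

0.00323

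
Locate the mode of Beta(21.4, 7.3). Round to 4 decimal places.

The density x^(α−1)(1−x)^(β−1) is maximised at (α−1)/(α+β−2) = 20.4/26.7 = 0.7640.

0.7640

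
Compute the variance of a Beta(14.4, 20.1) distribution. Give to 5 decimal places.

Var = αβ/[(α+β)²(α+β+1)] = (14.4×20.1)/(34.5²×35.5) = 289.44/42253.875 = 0.00685.

0.00685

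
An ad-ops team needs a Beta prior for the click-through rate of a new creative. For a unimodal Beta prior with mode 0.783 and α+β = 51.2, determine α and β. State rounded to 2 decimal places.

For α,β>1 the mode is (α−1)/(α+β−2), so α = mode·(κ−2)+1 = 0.783×49.2+1 = 39.52.
And β = (1−mode)·(κ−2)+1 = 0.217×49.2+1 = 11.68.

α = 39.52, β = 11.68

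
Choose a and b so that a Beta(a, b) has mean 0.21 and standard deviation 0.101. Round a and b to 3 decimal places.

a = 3.205, b = 12.058

Variance = 0.101² = 0.010201. The moment-matching identity a+b = μ(1−μ)/Var − 1 gives
a+b = 0.1659/0.010201 − 1 = 15.2631, so a = μ·15.2631 = 3.205 and b = (1−μ)·15.2631 = 12.058.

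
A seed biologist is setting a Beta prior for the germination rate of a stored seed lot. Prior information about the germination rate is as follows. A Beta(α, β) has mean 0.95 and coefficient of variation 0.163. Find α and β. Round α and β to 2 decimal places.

α = 0.93, β = 0.05

σ = CV·μ = 0.163×0.95 = 0.15485, so σ² = 0.023979.
s+1 = μ(1−μ)/σ² = 0.0475/0.023979 = 1.9809, so s = α+β = 0.9809.
α = μs = 0.93, β = (1−μ)s = 0.05.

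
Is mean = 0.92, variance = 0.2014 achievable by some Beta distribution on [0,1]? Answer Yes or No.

The Beta variance bound is σ² < μ(1−μ).
Here μ(1−μ) = 0.92×0.08 = 0.0736, and 0.2014 ≥ 0.0736.

No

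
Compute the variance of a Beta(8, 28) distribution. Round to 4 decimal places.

Var = αβ/[(α+β)²(α+β+1)] = (8×28)/(36²×37) = 224/47952 = 0.0047.

0.0047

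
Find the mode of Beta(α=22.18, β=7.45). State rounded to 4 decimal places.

With α,β > 1, mode = (α−1)/(α+β−2) = 21.18/27.63 = 0.7666.

0.7666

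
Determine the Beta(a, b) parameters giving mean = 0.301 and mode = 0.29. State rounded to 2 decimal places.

With s = a+b: μ = a/s and mode = (a−1)/(s−2). Eliminating a = μs,
μs − 1 = m(s−2) ⇒ s(μ−m) = 1−2m ⇒ s = 0.42/0.011 = 38.1818.
So a = μs = 11.49, b = (1−μ)s = 26.69.

a = 11.49, b = 26.69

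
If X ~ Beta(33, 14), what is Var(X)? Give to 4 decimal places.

0.0044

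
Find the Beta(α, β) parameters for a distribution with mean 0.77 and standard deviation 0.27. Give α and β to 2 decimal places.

α = 1.10, β = 0.33

First σ² = 0.0729. Setting α = μn, β = (1−μ)n with n = α+β,
μ(1−μ)/(n+1) = 0.0729 ⇒ n+1 = 0.1771/0.0729 = 2.4294 ⇒ n = 1.4294.
Hence α = 0.77×1.4294 = 1.10, β = 0.23×1.4294 = 0.33.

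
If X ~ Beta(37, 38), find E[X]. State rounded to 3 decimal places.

0.493

E[X] = α/(α+β) = 37/75 = 0.493.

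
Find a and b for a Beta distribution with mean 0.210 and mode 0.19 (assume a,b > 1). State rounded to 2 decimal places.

With s = a+b: μ = a/s and mode = (a−1)/(s−2). Eliminating a = μs,
μs − 1 = m(s−2) ⇒ s(μ−m) = 1−2m ⇒ s = 0.62/0.020 = 31.0000.
So a = μs = 6.51, b = (1−μ)s = 24.49.

a = 6.51, b = 24.49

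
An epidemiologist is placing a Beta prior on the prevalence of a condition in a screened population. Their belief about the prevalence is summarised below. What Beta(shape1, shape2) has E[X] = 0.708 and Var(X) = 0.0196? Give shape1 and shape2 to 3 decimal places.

Let s = shape1+shape2. The Beta variance is μ(1−μ)/(s+1).
So s+1 = μ(1−μ)/σ² = (0.708×0.292)/0.0196 = 0.206736/0.0196 = 10.5478, giving s = 9.5478.
Then shape1 = μs = 0.708×9.5478 = 6.760 and shape2 = (1−μ)s = 0.292×9.5478 = 2.788.

shape1 = 6.760, shape2 = 2.788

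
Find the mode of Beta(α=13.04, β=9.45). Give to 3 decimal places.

The density x^(α−1)(1−x)^(β−1) is maximised at (α−1)/(α+β−2) = 12.04/20.49 = 0.588.

0.588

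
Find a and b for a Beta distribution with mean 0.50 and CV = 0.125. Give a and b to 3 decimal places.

σ = CV·μ = 0.125×0.50 = 0.06250, so σ² = 0.003906.
s+1 = μ(1−μ)/σ² = 0.2500/0.003906 = 64.0000, so s = a+b = 63.0000.
a = μs = 31.500, b = (1−μ)s = 31.500.

a = 31.500, b = 31.500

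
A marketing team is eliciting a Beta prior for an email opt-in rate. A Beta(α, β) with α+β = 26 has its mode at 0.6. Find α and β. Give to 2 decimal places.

α = 15.40, β = 10.60

For α,β>1 the mode is (α−1)/(α+β−2), so α = mode·(κ−2)+1 = 0.6×24+1 = 15.40.
And β = (1−mode)·(κ−2)+1 = 0.4×24+1 = 10.60.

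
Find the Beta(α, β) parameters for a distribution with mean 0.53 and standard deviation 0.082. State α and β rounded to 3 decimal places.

α = 19.105, β = 16.942

Variance = 0.082² = 0.006724. The moment-matching identity α+β = μ(1−μ)/Var − 1 gives
α+β = 0.2491/0.006724 − 1 = 36.0464, so α = μ·36.0464 = 19.105 and β = (1−μ)·36.0464 = 16.942.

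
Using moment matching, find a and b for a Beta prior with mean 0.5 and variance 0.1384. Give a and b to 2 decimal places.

a = 0.40, b = 0.40

Let s = a+b. The Beta variance is μ(1−μ)/(s+1).
So s+1 = μ(1−μ)/σ² = (0.5×0.5)/0.1384 = 0.25/0.1384 = 1.8064, giving s = 0.8064.
Then a = μs = 0.5×0.8064 = 0.40 and b = (1−μ)s = 0.5×0.8064 = 0.40.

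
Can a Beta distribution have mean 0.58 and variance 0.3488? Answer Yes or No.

For any Beta, Var(X) < E[X]·(1−E[X]).
Here μ(1−μ) = 0.58×0.42 = 0.2436, and 0.3488 ≥ 0.2436.

No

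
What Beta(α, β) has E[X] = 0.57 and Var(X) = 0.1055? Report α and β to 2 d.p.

Let s = α+β. The Beta variance is μ(1−μ)/(s+1).
So s+1 = μ(1−μ)/σ² = (0.57×0.43)/0.1055 = 0.2451/0.1055 = 2.3232, giving s = 1.3232.
Then α = μs = 0.57×1.3232 = 0.75 and β = (1−μ)s = 0.43×1.3232 = 0.57.

α = 0.75, β = 0.57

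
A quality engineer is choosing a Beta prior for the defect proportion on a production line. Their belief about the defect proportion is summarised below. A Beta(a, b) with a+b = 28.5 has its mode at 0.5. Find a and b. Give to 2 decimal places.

Mode = (a−1)/(κ−2) with κ = a+b, so a−1 = 0.5·26.5 = 13.25.
a = 14.25; b = κ − a = 14.25.

a = 14.25, b = 14.25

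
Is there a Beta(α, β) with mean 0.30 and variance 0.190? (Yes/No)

For any Beta, Var(X) < E[X]·(1−E[X]).
Here μ(1−μ) = 0.30×0.70 = 0.2100, and 0.190 < 0.2100.

Yes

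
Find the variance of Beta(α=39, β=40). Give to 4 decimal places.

0.0031

μ = 39/79 = 0.493671; Var = μ(1−μ)/(α+β+1) = 0.2499599/80 = 0.0031.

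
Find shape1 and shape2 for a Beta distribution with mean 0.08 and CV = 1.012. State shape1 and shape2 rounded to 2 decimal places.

shape1 = 0.82, shape2 = 9.41

σ = CV·μ = 1.012×0.08 = 0.08096, so σ² = 0.006555.
s+1 = μ(1−μ)/σ² = 0.0736/0.006555 = 11.2289, so s = shape1+shape2 = 10.2289.
shape1 = μs = 0.82, shape2 = (1−μ)s = 9.41.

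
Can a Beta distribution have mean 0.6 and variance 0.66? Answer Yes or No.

No

The Beta variance bound is σ² < μ(1−μ).
Here μ(1−μ) = 0.6×0.4 = 0.24, and 0.66 ≥ 0.24.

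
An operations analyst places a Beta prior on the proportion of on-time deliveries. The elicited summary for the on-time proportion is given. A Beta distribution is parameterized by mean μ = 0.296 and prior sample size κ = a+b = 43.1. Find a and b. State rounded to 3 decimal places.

a = 12.758, b = 30.342

a = μκ = 0.296×43.1 = 12.758 and b = (1−μ)κ = 0.704×43.1 = 30.342.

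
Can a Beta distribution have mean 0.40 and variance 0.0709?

Yes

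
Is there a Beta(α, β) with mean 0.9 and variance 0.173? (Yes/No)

No

For any Beta, Var(X) < E[X]·(1−E[X]).
Here μ(1−μ) = 0.9×0.1 = 0.09, and 0.173 ≥ 0.09.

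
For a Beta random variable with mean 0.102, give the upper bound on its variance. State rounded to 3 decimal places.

0.092

Var = μ(1−μ)/(α+β+1), which approaches μ(1−μ) as α+β → 0.
So the supremum is μ(1−μ) = 0.102×0.898 = 0.092.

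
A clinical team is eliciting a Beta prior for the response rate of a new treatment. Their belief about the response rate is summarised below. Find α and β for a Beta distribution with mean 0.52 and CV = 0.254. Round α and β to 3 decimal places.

α = 6.920, β = 6.388

Var = (CV·μ)² = (0.254×0.52)² = 0.017445.
α+β = μ(1−μ)/Var − 1 = 0.2496/0.017445 − 1 = 13.3077.
Thus α = 0.52·13.3077 = 6.920 and β = 0.48·13.3077 = 6.388.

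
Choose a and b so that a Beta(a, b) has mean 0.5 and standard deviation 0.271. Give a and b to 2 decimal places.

a = 1.20, b = 1.20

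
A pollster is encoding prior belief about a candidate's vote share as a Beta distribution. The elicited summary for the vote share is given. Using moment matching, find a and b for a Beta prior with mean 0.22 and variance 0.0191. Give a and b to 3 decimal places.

Write ν = a+b; then a = μν and Var = μ(1−μ)/(ν+1).
ν = μ(1−μ)/Var − 1 = 0.1716/0.0191 − 1 = 7.9843.
a = 0.22·7.9843 = 1.757, b = 0.78·7.9843 = 6.228.

a = 1.757, b = 6.228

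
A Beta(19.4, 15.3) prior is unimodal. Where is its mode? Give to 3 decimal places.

0.563

With α,β > 1, mode = (α−1)/(α+β−2) = 18.4/32.7 = 0.563.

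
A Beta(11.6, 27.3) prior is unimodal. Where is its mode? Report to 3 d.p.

0.287

With α,β > 1, mode = (α−1)/(α+β−2) = 10.6/36.9 = 0.287.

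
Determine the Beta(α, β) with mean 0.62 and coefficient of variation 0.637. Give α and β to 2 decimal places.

α = 0.32, β = 0.19

Var = (CV·μ)² = (0.637×0.62)² = 0.155978.
α+β = μ(1−μ)/Var − 1 = 0.2356/0.155978 − 1 = 0.5105.
Thus α = 0.62·0.5105 = 0.32 and β = 0.38·0.5105 = 0.19.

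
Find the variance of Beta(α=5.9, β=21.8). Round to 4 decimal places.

Var = αβ/[(α+β)²(α+β+1)] = (5.9×21.8)/(27.7²×28.7) = 128.62/22021.223 = 0.0058.

0.0058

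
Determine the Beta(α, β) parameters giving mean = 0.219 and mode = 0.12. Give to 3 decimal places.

α = 1.681, β = 5.996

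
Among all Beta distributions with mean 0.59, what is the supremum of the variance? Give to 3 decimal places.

0.242

For fixed mean μ the Beta variance is μ(1−μ)/(α+β+1), increasing as α+β decreases.
Its least upper bound (not attained) is μ(1−μ) = 0.59·0.41 = 0.242.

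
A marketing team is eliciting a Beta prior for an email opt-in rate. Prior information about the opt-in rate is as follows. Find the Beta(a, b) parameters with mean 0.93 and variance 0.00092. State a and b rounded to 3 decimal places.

a = 64.878, b = 4.883

Write ν = a+b; then a = μν and Var = μ(1−μ)/(ν+1).
ν = μ(1−μ)/Var − 1 = 0.0651/0.00092 − 1 = 69.7609.
a = 0.93·69.7609 = 64.878, b = 0.07·69.7609 = 4.883.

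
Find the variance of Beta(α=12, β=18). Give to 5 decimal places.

0.00774

Var = αβ/[(α+β)²(α+β+1)] = (12×18)/(30²×31) = 216/27900 = 0.00774.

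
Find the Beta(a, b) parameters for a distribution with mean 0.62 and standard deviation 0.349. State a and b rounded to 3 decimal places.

a = 0.579, b = 0.355

σ² = 0.349² = 0.121801.
With s = a+b, Var = μ(1−μ)/(s+1), so s+1 = (0.62×0.38)/0.121801 = 1.9343 and s = 0.9343.
a = μs = 0.579, b = (1−μ)s = 0.355.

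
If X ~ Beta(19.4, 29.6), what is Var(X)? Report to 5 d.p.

0.00478

α+β = 49.0 and αβ = 574.24, so Var = αβ/[(α+β)²(α+β+1)] = 574.24/120050.000 = 0.00478.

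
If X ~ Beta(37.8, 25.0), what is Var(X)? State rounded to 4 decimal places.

μ = 37.8/62.8 = 0.601911; Var = μ(1−μ)/(α+β+1) = 0.2396142/63.8 = 0.0038.

0.0038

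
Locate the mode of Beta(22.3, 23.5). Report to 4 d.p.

With α,β > 1, mode = (α−1)/(α+β−2) = 21.3/43.8 = 0.4863.

0.4863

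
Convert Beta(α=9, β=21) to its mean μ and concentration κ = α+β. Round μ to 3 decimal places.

μ = 0.300, κ = 30

κ = α+β = 9+21 = 30; μ = α/κ = 9/30 = 0.300.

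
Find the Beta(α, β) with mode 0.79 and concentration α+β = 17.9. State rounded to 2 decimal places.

For α,β>1 the mode is (α−1)/(α+β−2), so α = mode·(κ−2)+1 = 0.79×15.9+1 = 13.56.
And β = (1−mode)·(κ−2)+1 = 0.21×15.9+1 = 4.34.

α = 13.56, β = 4.34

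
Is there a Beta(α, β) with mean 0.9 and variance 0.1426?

For any Beta, Var(X) < E[X]·(1−E[X]).
Here μ(1−μ) = 0.9×0.1 = 0.09, and 0.1426 ≥ 0.09.

No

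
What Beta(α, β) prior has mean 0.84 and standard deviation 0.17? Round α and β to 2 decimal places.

First σ² = 0.0289. Setting α = μn, β = (1−μ)n with n = α+β,
μ(1−μ)/(n+1) = 0.0289 ⇒ n+1 = 0.1344/0.0289 = 4.6505 ⇒ n = 3.6505.
Hence α = 0.84×3.6505 = 3.07, β = 0.16×3.6505 = 0.58.

α = 3.07, β = 0.58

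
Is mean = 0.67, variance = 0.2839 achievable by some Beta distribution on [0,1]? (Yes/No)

No

For any Beta, Var(X) < E[X]·(1−E[X]).
Here μ(1−μ) = 0.67×0.33 = 0.2211, and 0.2839 ≥ 0.2211.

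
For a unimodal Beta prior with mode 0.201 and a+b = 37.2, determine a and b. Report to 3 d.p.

a = 8.075, b = 29.125

Since the density peak of Beta(a,b) is at (a−1)/(a+b−2),
a = 1 + 0.201(37.2−2) = 8.075 and b = 37.2 − 8.075 = 29.125.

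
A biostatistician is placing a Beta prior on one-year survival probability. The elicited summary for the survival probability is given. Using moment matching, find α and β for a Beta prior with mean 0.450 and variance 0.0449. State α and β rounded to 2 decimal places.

By moment matching, α+β = μ(1−μ)/σ² − 1 = (0.450·0.550)/0.0449 − 1 = 5.5122 − 1 = 4.5122.
Since α/(α+β) = μ, α = 0.450·4.5122 = 2.03 and β = 0.550·4.5122 = 2.48.

α = 2.03, β = 2.48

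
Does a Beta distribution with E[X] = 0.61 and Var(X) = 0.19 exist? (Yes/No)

For any Beta, Var(X) < E[X]·(1−E[X]).
Here μ(1−μ) = 0.61×0.39 = 0.2379, and 0.19 < 0.2379.

Yes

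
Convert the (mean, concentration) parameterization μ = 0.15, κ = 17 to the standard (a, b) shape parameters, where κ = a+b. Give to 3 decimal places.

a = 2.550, b = 14.450

a = μκ = 0.15×17 = 2.550 and b = (1−μ)κ = 0.85×17 = 14.450.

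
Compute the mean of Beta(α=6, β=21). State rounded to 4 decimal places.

E[X] = α/(α+β) = 6/27 = 0.2222.

0.2222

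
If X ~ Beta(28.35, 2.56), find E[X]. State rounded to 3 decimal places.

E[X] = α/(α+β) = 28.35/30.91 = 0.917.

0.917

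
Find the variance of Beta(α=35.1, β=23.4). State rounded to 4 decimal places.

0.0040

α+β = 58.5 and αβ = 821.34, so Var = αβ/[(α+β)²(α+β+1)] = 821.34/203623.875 = 0.0040.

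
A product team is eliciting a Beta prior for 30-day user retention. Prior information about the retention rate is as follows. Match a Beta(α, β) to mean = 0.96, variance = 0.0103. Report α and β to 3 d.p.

Write ν = α+β; then α = μν and Var = μ(1−μ)/(ν+1).
ν = μ(1−μ)/Var − 1 = 0.0384/0.0103 − 1 = 2.7282.
α = 0.96·2.7282 = 2.619, β = 0.04·2.7282 = 0.109.

α = 2.619, β = 0.109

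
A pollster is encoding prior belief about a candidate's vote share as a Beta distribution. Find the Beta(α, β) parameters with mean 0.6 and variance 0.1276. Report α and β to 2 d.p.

α = 0.53, β = 0.35

Let s = α+β. The Beta variance is μ(1−μ)/(s+1).
So s+1 = μ(1−μ)/σ² = (0.6×0.4)/0.1276 = 0.24/0.1276 = 1.8809, giving s = 0.8809.
Then α = μs = 0.6×0.8809 = 0.53 and β = (1−μ)s = 0.4×0.8809 = 0.35.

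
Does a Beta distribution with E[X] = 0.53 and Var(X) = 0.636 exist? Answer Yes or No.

For any Beta, Var(X) < E[X]·(1−E[X]).
Here μ(1−μ) = 0.53×0.47 = 0.2491, and 0.636 ≥ 0.2491.

No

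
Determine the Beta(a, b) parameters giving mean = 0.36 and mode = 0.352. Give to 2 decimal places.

a = 13.32, b = 23.68

With s = a+b: μ = a/s and mode = (a−1)/(s−2). Eliminating a = μs,
μs − 1 = m(s−2) ⇒ s(μ−m) = 1−2m ⇒ s = 0.296/0.008 = 37.0000.
So a = μs = 13.32, b = (1−μ)s = 23.68.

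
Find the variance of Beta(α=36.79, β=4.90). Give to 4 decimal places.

α+β = 41.69 and αβ = 180.2710, so Var = αβ/[(α+β)²(α+β+1)] = 180.2710/74197.614909 = 0.0024.

0.0024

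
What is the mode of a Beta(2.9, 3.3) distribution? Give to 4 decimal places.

The density x^(α−1)(1−x)^(β−1) is maximised at (α−1)/(α+β−2) = 1.9/4.2 = 0.4524.

0.4524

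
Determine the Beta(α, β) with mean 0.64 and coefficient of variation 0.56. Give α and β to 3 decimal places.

α = 0.508, β = 0.286

σ = CV·μ = 0.56×0.64 = 0.35840, so σ² = 0.128451.
s+1 = μ(1−μ)/σ² = 0.2304/0.128451 = 1.7937, so s = α+β = 0.7937.
α = μs = 0.508, β = (1−μ)s = 0.286.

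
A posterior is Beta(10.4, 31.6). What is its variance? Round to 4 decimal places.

0.0043

μ = 10.4/42.0 = 0.247619; Var = μ(1−μ)/(α+β+1) = 0.1863039/43.0 = 0.0043.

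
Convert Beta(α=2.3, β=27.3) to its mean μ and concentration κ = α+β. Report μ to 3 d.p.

κ = α+β = 2.3+27.3 = 29.6; μ = α/κ = 2.3/29.6 = 0.078.

μ = 0.078, κ = 29.6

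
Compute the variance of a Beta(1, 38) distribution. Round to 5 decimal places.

0.00062

Var = αβ/[(α+β)²(α+β+1)] = (1×38)/(39²×40) = 38/60840 = 0.00062.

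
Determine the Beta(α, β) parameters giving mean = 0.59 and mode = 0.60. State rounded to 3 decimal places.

With s = α+β: μ = α/s and mode = (α−1)/(s−2). Eliminating α = μs,
μs − 1 = m(s−2) ⇒ s(μ−m) = 1−2m ⇒ s = -0.20/-0.01 = 20.0000.
So α = μs = 11.800, β = (1−μ)s = 8.200.

α = 11.800, β = 8.200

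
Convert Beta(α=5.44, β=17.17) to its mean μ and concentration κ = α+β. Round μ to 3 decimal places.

μ = 0.241, κ = 22.61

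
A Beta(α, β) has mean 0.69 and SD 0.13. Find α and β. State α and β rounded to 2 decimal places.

α = 8.04, β = 3.61

σ² = 0.13² = 0.0169.
With s = α+β, Var = μ(1−μ)/(s+1), so s+1 = (0.69×0.31)/0.0169 = 12.6568 and s = 11.6568.
α = μs = 8.04, β = (1−μ)s = 3.61.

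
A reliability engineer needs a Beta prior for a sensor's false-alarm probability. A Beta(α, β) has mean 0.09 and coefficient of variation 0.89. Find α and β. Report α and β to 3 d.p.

Var = (CV·μ)² = (0.89×0.09)² = 0.006416.
α+β = μ(1−μ)/Var − 1 = 0.0819/0.006416 − 1 = 11.7649.
Thus α = 0.09·11.7649 = 1.059 and β = 0.91·11.7649 = 10.706.

α = 1.059, β = 10.706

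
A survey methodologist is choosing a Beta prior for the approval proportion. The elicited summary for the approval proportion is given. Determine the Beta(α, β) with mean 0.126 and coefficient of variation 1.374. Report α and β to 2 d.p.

Var = (CV·μ)² = (1.374×0.126)² = 0.029972.
α+β = μ(1−μ)/Var − 1 = 0.110124/0.029972 − 1 = 2.6742.
Thus α = 0.126·2.6742 = 0.34 and β = 0.874·2.6742 = 2.34.

α = 0.34, β = 2.34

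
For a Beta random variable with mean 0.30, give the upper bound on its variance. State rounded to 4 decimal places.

For fixed mean μ the Beta variance is μ(1−μ)/(α+β+1), increasing as α+β decreases.
Its least upper bound (not attained) is μ(1−μ) = 0.30·0.70 = 0.2100.

0.2100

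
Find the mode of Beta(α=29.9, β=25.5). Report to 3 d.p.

The density x^(α−1)(1−x)^(β−1) is maximised at (α−1)/(α+β−2) = 28.9/53.4 = 0.541.

0.541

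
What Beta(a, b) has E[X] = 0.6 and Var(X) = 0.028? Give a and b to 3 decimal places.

Write ν = a+b; then a = μν and Var = μ(1−μ)/(ν+1).
ν = μ(1−μ)/Var − 1 = 0.24/0.028 − 1 = 7.5714.
a = 0.6·7.5714 = 4.543, b = 0.4·7.5714 = 3.029.

a = 4.543, b = 3.029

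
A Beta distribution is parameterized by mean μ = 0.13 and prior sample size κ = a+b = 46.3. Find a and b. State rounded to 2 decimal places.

a = μκ = 0.13×46.3 = 6.02 and b = (1−μ)κ = 0.87×46.3 = 40.28.

a = 6.02, b = 40.28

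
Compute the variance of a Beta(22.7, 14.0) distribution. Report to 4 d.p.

Var = αβ/[(α+β)²(α+β+1)] = (22.7×14.0)/(36.7²×37.7) = 317.80/50777.753 = 0.0063.

0.0063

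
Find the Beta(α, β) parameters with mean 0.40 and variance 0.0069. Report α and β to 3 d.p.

α = 13.513, β = 20.270

By moment matching, α+β = μ(1−μ)/σ² − 1 = (0.40·0.60)/0.0069 − 1 = 34.7826 − 1 = 33.7826.
Since α/(α+β) = μ, α = 0.40·33.7826 = 13.513 and β = 0.60·33.7826 = 20.270.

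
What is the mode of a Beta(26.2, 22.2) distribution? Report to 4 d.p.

0.5431

The density x^(α−1)(1−x)^(β−1) is maximised at (α−1)/(α+β−2) = 25.2/46.4 = 0.5431.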